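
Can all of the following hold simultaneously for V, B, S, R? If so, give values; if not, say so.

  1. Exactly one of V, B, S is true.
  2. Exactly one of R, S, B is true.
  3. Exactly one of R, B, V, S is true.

V: False; B: False; S: True; R: False

  (1) {V, B, S}: 1 true — exactly one ✓
  (2) {R, S, B}: 1 true — exactly one ✓
  (3) {R, B, V, S}: 1 true — exactly one ✓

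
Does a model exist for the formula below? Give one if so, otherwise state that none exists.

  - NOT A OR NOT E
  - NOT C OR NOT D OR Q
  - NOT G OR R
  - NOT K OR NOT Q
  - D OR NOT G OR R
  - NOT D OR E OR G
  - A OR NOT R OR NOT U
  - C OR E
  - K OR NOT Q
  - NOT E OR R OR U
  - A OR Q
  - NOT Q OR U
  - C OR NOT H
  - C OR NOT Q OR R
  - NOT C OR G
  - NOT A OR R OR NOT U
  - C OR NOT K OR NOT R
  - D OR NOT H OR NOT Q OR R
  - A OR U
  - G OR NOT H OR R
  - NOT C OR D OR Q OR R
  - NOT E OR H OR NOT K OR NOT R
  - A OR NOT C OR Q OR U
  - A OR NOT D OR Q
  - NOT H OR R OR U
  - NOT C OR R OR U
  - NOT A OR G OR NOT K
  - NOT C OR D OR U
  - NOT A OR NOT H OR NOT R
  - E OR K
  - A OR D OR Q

Set U = True.
Try H = True:
  (C OR NOT H) forces C = True.
  (NOT C OR G) forces G = True.
  (NOT G OR R) forces R = True.
  (A OR NOT R OR NOT U) forces A = True.
  clause (NOT A OR NOT H OR NOT R) is falsified — backtrack.
So H = False.
Set R = True.
  then (A OR NOT R OR NOT U) forces A = True.
  then (NOT A OR NOT E) forces E = False.
  then (C OR E) forces C = True.
  then (NOT C OR G) forces G = True.
  then (E OR K) forces K = True.
  then (NOT K OR NOT Q) forces Q = False.
  then (NOT C OR NOT D OR Q) forces D = False.
All clauses satisfied.

U = True; H = False; R = True; G = True; D = False; E = False; C = True; Q = False; K = True; A = True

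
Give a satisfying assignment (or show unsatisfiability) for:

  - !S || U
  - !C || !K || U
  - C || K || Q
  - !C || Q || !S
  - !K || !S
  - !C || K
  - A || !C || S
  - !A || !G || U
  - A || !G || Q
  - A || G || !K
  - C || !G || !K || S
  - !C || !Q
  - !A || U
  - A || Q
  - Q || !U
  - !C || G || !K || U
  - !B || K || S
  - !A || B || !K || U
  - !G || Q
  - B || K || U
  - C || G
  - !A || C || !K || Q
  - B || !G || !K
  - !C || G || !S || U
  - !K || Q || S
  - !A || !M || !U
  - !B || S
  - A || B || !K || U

K: False; M: False; B: True; U: True; A: False; S: True; C: False; G: True; Q: True

Try K = True:
  (!K || !S) forces S = False.
  (!K || Q || S) forces Q = True.
  (!C || !Q) forces C = False.
  (C || !G || !K || S) forces G = False.
  clause (C || G) is falsified — backtrack.
So K = False.
  then (!C || K) forces C = False.
  then (C || G) forces G = True.
  then (C || K || Q) forces Q = True.
Set M = False.
Set B = True.
  then (!B || K || S) forces S = True.
  then (!S || U) forces U = True.
Set A = False.
All clauses satisfied.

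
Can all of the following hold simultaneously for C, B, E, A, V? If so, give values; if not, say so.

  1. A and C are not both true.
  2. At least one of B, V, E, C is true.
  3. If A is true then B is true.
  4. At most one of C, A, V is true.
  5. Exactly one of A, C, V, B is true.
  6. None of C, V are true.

C = False, B = True, E = True, A = False, V = False

  (1) A=F, C=F — not both ✓
  (2) {B, V, E, C}: 2 true — at least one ✓
  (3) A=F ⇒ B: vacuous ✓
  (4) {C, A, V}: 0 true — at most one ✓
  (5) {A, C, V, B}: 1 true — exactly one ✓
  (6) {C, V}: 0 true — none ✓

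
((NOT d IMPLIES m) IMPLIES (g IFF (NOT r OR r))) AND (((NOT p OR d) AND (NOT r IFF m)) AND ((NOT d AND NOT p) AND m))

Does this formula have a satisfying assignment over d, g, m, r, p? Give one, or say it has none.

d = False, g = True, m = True, r = False, p = False

  (NOT d IMPLIES m) IMPLIES (g IFF (NOT r OR r)) = True
    NOT d IMPLIES m = True
      NOT d = True
    g IFF (NOT r OR r) = True
      NOT r OR r = True
        NOT r = True
  ((NOT p OR d) AND (NOT r IFF m)) AND ((NOT d AND NOT p) AND m) = True
    (NOT p OR d) AND (NOT r IFF m) = True
      NOT p OR d = True
        NOT p = True
      NOT r IFF m = True
        NOT r = True
    (NOT d AND NOT p) AND m = True
      NOT d AND NOT p = True
        NOT d = True
        NOT p = True
Both conjuncts True, so the formula holds.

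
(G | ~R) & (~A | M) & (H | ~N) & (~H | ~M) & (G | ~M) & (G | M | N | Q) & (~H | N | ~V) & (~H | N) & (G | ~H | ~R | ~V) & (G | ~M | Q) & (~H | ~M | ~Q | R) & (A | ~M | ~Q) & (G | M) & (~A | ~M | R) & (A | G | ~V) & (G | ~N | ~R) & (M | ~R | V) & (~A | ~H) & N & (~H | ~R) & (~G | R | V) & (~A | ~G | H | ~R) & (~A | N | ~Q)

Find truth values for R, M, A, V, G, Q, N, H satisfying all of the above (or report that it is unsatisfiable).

Unit clause (N) forces N = True.
In (H | ~N) only H is left, so H = True.
In (~H | ~M) only ~M is left, so M = False.
In (G | M) only G is left, so G = True.
In (~A | ~H) only ~A is left, so A = False.
In (~H | ~R) only ~R is left, so R = False.
In (~G | R | V) only V is left, so V = True.
Set Q = False.
All clauses satisfied.

R=F; M=F; A=F; V=T; G=T; Q=F; N=T; H=T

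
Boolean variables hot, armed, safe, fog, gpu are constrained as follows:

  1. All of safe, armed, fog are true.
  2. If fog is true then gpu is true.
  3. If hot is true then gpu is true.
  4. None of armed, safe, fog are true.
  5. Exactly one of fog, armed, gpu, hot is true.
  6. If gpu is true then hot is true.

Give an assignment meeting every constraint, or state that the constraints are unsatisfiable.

UNSATISFIABLE

Case armed = True:
  Constraint (4) is violated (armed=T) — contradiction.
Case armed = False:
  Constraint (1) is violated (armed=F) — contradiction.
Both cases fail — unsatisfiable.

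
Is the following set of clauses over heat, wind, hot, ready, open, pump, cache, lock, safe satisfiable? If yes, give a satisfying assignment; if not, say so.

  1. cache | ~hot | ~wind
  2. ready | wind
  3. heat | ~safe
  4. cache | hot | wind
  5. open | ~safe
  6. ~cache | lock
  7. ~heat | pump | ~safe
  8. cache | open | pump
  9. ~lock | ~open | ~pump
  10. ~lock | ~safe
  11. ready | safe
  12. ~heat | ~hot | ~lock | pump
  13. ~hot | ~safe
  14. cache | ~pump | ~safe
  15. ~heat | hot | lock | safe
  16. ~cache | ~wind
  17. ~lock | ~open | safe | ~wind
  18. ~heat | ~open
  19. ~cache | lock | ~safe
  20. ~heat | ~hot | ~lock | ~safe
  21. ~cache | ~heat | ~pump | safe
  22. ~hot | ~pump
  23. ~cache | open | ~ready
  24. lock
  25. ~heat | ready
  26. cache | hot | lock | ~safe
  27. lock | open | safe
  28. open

heat=F, wind=F, hot=F, ready=T, open=T, pump=F, cache=T, lock=T, safe=F

Unit clause (lock) forces lock = True.
Unit clause (open) forces open = True.
In (~lock | ~open | ~pump) only ~pump is left, so pump = False.
In (~lock | ~safe) only ~safe is left, so safe = False.
In (ready | safe) only ready is left, so ready = True.
In (~lock | ~open | safe | ~wind) only ~wind is left, so wind = False.
In (~heat | ~open) only ~heat is left, so heat = False.
Set hot = False.
  then (cache | hot | wind) forces cache = True.
All clauses satisfied.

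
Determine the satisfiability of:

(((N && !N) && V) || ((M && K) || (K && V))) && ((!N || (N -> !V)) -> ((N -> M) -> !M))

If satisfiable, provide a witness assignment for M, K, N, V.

M: True, K: True, N: True, V: True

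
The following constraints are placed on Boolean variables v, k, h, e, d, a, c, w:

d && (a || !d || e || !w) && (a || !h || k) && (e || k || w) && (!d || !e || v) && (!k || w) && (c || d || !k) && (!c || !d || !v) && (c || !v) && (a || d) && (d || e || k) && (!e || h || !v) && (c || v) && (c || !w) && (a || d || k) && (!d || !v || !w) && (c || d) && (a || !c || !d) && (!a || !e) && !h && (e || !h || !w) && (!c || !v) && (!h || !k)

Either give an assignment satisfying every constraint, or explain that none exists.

Unit clause (d) forces d = True.
Unit clause (!h) forces h = False.
Set v = False.
  then (!d || !e || v) forces e = False.
  then (c || v) forces c = True.
  then (a || !c || !d) forces a = True.
Set k = False.
  then (e || k || w) forces w = True.
All clauses satisfied.

v=F; k=F; h=F; e=F; d=T; a=T; c=T; w=T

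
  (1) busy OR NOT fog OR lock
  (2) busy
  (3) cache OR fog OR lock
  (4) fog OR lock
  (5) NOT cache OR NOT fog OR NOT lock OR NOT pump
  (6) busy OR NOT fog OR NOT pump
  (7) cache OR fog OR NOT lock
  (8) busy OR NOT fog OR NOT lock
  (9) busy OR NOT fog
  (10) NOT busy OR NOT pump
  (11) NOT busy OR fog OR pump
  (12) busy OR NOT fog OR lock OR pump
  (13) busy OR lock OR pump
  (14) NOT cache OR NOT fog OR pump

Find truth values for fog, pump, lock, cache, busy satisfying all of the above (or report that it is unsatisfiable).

fog = True, pump = False, lock = True, cache = False, busy = True

Unit clause (busy) forces busy = True.
In (NOT busy OR NOT pump) only NOT pump is left, so pump = False.
In (NOT busy OR fog OR pump) only fog is left, so fog = True.
In (NOT cache OR NOT fog OR pump) only NOT cache is left, so cache = False.
Set lock = True.
All clauses satisfied.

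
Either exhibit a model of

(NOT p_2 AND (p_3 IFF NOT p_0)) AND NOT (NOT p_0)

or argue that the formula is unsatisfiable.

p_0=T; p_2=F; p_3=F

  NOT p_2 AND (p_3 IFF NOT p_0) = True
    NOT p_2 = True
    p_3 IFF NOT p_0 = True
      NOT p_0 = False
  NOT (NOT p_0) = True
    NOT p_0 = False
Both conjuncts True, so the formula holds.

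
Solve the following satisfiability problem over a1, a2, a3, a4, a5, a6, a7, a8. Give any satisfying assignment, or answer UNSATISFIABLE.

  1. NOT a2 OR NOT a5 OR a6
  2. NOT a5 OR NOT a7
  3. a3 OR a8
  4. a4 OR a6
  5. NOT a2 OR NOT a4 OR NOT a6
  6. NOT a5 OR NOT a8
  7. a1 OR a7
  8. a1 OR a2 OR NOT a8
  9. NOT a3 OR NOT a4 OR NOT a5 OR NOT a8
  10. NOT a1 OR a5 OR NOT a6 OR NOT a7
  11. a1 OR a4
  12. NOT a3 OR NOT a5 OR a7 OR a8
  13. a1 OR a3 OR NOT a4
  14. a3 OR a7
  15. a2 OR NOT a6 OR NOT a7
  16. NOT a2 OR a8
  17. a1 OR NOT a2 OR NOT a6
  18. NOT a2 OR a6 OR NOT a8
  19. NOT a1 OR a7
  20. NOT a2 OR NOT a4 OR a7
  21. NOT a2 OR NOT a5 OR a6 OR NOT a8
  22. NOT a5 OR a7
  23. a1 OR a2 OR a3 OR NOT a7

a1=T, a2=F, a3=T, a4=T, a5=F, a6=F, a7=T, a8=F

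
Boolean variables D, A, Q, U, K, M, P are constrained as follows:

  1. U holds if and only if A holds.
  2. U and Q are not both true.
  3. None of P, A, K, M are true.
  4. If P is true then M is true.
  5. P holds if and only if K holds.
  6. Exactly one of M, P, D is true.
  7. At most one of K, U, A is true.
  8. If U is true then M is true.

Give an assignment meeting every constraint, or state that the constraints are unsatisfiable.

D = True, A = False, Q = True, U = False, K = False, M = False, P = False

  (1) U=F, A=F — same ✓
  (2) U=F, Q=T — not both ✓
  (3) {P, A, K, M}: 0 true — none ✓
  (4) P=F ⇒ M: vacuous ✓
  (5) P=F, K=F — same ✓
  (6) {M, P, D}: 1 true — exactly one ✓
  (7) {K, U, A}: 0 true — at most one ✓
  (8) U=F ⇒ M: vacuous ✓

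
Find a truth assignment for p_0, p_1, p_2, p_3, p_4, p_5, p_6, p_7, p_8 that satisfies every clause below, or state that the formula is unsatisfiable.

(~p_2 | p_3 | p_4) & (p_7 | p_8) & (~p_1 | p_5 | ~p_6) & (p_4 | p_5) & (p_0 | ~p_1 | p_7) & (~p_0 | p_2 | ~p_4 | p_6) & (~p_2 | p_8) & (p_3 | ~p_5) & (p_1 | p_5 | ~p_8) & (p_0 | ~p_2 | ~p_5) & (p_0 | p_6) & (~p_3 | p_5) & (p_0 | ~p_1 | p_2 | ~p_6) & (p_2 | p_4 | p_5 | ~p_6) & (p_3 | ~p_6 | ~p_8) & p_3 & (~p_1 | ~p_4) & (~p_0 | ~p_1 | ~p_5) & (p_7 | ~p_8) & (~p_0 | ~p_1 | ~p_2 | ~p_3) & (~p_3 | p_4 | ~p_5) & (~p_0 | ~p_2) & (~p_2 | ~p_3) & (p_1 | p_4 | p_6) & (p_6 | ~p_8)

p_0: False, p_1: False, p_2: False, p_3: True, p_4: True, p_5: True, p_6: True, p_7: True, p_8: False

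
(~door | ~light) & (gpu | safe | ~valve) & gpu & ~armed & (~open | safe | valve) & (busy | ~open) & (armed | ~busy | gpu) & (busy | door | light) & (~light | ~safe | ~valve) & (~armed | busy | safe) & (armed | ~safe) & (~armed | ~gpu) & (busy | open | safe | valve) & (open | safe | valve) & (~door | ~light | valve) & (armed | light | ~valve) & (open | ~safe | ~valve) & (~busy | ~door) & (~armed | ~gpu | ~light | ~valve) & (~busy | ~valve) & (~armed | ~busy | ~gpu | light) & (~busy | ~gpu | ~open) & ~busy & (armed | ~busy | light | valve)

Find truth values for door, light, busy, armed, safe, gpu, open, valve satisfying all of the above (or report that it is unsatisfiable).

door = False, light = True, busy = False, armed = False, safe = False, gpu = True, open = False, valve = True

Unit clause (gpu) forces gpu = True.
Unit clause (~armed) forces armed = False.
In (armed | ~safe) only ~safe is left, so safe = False.
Unit clause (~busy) forces busy = False.
In (busy | ~open) only ~open is left, so open = False.
In (busy | open | safe | valve) only valve is left, so valve = True.
In (armed | light | ~valve) only light is left, so light = True.
In (~door | ~light) only ~door is left, so door = False.
All clauses satisfied.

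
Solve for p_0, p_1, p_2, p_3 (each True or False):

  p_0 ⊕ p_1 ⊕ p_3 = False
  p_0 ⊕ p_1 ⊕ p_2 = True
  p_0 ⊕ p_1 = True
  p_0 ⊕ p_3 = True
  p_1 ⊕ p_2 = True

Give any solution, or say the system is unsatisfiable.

p_0: False, p_1: True, p_2: False, p_3: True

p_0 ⊕ p_1 ⊕ p_3 = F ⊕ T ⊕ T = False ✓
p_0 ⊕ p_1 ⊕ p_2 = F ⊕ T ⊕ F = True ✓
p_0 ⊕ p_1 = F ⊕ T = True ✓
p_0 ⊕ p_3 = F ⊕ T = True ✓
p_1 ⊕ p_2 = T ⊕ F = True ✓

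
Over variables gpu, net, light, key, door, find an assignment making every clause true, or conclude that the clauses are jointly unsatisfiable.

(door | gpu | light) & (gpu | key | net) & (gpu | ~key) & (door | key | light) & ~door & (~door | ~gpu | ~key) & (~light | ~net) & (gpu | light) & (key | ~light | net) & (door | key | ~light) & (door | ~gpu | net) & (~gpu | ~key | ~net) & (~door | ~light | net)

Case key = True:
  (gpu | ~key) forces gpu = True.
  (~door) forces door = False.
  (door | ~gpu | net) forces net = True.
  Clause (~gpu | ~key | ~net) is falsified — contradiction.
Case key = False:
  (~door) forces door = False.
  (door | key | light) forces light = True.
  Clause (door | key | ~light) is falsified — contradiction.
Both cases fail, so the formula is unsatisfiable.

No satisfying assignment exists.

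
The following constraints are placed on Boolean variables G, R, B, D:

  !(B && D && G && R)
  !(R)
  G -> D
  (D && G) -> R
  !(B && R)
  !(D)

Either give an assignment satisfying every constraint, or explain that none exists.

Unit clause (!D) forces D = False.
Unit clause (!R) forces R = False.
In (D || !G) only !G is left, so G = False.
Set B = False.
All clauses satisfied.

G: False, R: False, B: False, D: False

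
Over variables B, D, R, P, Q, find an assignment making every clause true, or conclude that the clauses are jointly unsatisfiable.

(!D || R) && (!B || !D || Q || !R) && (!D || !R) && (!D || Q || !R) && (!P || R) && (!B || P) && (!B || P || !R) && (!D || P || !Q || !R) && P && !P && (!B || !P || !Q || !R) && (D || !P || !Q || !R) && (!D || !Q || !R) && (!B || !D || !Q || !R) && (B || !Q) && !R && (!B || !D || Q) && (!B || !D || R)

Unsatisfiable — no assignment works.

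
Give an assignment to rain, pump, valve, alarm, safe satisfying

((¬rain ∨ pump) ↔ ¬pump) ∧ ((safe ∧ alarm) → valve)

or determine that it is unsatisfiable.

rain = False, pump = False, valve = False, alarm = True, safe = False

  (¬rain ∨ pump) ↔ ¬pump = True
    ¬rain ∨ pump = True
      ¬rain = True
    ¬pump = True
  (safe ∧ alarm) → valve = True
    safe ∧ alarm = False
Both conjuncts True, so the formula holds.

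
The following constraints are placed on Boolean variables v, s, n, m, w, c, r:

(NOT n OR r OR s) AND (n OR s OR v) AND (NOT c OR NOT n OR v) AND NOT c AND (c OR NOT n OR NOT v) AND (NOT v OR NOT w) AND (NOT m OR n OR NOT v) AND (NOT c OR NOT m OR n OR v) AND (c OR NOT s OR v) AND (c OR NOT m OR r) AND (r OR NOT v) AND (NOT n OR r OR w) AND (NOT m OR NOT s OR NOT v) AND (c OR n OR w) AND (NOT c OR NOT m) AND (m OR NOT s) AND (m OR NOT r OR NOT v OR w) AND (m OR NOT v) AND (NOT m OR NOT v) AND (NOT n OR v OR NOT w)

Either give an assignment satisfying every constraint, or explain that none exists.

Unit clause (NOT c) forces c = False.
Set v = False.
  then (c OR NOT s OR v) forces s = False.
  then (n OR s OR v) forces n = True.
  then (NOT n OR v OR NOT w) forces w = False.
  then (NOT n OR r OR s) forces r = True.
Set m = True.
All clauses satisfied.

v = False, s = False, n = True, m = True, w = False, c = False, r = True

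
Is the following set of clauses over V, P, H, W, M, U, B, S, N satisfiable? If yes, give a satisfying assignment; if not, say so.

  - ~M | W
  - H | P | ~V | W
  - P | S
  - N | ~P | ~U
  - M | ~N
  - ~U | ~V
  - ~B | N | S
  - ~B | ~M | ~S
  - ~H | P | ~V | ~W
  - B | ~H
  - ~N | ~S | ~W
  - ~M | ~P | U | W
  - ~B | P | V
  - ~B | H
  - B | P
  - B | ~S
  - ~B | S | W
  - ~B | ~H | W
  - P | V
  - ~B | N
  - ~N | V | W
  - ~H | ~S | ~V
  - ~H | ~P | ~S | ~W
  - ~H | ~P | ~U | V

Set V = True.
  then (~U | ~V) forces U = False.
Try P = False:
  (P | S) forces S = True.
  (B | P) forces B = True.
  (~B | ~M | ~S) forces M = False.
  (M | ~N) forces N = False.
  clause (~B | N) is falsified — backtrack.
So P = True.
Set H = False.
  then (~B | H) forces B = False.
  then (B | ~S) forces S = False.
Set W = True.
Set M = True.
Set N = False.
All clauses satisfied.

V: True, P: True, H: False, W: True, M: True, U: False, B: False, S: False, N: False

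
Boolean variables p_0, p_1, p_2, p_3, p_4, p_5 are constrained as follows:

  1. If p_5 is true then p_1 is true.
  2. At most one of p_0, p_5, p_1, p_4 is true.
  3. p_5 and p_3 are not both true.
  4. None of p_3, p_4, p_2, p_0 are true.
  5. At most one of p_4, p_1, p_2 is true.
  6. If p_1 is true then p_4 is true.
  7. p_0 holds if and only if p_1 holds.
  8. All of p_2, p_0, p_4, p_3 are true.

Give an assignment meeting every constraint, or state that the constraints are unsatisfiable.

Case p_0 = True:
  Constraint (4) is violated (p_0=T) — contradiction.
Case p_0 = False:
  Constraint (8) is violated (p_0=F) — contradiction.
Both cases fail — unsatisfiable.

Unsatisfiable — no assignment works.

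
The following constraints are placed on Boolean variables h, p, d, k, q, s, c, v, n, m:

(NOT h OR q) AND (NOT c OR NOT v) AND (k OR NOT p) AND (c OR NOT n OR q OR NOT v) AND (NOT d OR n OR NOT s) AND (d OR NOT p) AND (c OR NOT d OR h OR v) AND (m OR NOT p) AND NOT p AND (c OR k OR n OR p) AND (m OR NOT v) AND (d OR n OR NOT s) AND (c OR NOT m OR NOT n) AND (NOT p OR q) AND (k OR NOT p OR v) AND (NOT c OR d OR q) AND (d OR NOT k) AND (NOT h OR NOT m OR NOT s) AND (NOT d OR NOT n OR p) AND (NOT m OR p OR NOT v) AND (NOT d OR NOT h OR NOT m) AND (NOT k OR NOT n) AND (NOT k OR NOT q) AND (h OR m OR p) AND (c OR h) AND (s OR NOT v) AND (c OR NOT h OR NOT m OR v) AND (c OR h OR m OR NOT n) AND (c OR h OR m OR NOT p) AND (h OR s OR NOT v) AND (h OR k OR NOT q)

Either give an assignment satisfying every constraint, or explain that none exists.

Unit clause (NOT p) forces p = False.
Set h = True.
  then (NOT h OR q) forces q = True.
  then (NOT k OR NOT q) forces k = False.
Set d = True.
  then (NOT d OR NOT n OR p) forces n = False.
  then (NOT d OR NOT h OR NOT m) forces m = False.
  then (NOT d OR n OR NOT s) forces s = False.
  then (c OR k OR n OR p) forces c = True.
  then (m OR NOT v) forces v = False.
All clauses satisfied.

h = True, p = False, d = True, k = False, q = True, s = False, c = True, v = False, n = False, m = False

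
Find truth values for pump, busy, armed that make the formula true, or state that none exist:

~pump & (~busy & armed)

pump=F, busy=F, armed=T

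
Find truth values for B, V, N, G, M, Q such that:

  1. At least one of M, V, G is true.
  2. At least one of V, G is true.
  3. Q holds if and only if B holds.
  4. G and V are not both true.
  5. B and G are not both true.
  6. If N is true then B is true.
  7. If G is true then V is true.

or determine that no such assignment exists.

B: False, V: True, N: False, G: False, M: True, Q: False

  (1) {M, V, G}: 2 true — at least one ✓
  (2) {V, G}: 1 true — at least one ✓
  (3) Q=F, B=F — same ✓
  (4) G=F, V=T — not both ✓
  (5) B=F, G=F — not both ✓
  (6) N=F ⇒ B: vacuous ✓
  (7) G=F ⇒ V: vacuous ✓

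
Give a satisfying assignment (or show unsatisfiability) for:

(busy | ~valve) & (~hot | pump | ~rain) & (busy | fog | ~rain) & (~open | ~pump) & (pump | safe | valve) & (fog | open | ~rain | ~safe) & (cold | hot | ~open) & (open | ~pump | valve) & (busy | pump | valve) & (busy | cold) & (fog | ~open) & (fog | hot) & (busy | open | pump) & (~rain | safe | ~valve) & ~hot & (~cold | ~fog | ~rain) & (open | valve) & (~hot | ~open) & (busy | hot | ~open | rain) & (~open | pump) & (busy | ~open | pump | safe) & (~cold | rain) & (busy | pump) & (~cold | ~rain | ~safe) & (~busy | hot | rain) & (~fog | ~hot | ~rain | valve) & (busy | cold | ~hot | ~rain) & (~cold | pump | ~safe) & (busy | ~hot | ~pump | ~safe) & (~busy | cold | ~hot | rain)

Unit clause (~hot) forces hot = False.
In (fog | hot) only fog is left, so fog = True.
Set safe = True.
Try rain = False:
  (~cold | rain) forces cold = False.
  (cold | hot | ~open) forces open = False.
  (busy | cold) forces busy = True.
  clause (~busy | hot | rain) is falsified — backtrack.
So rain = True.
  then (~cold | ~fog | ~rain) forces cold = False.
  then (cold | hot | ~open) forces open = False.
  then (busy | cold) forces busy = True.
  then (open | valve) forces valve = True.
Set pump = True.
All clauses satisfied.

safe: True; rain: True; open: False; hot: False; valve: True; fog: True; pump: True; busy: True; cold: False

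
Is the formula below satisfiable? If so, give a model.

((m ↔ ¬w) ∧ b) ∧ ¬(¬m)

m = True, w = False, b = True

  (m ↔ ¬w) ∧ b = True
    m ↔ ¬w = True
      ¬w = True
  ¬(¬m) = True
    ¬m = False
Both conjuncts True, so the formula holds.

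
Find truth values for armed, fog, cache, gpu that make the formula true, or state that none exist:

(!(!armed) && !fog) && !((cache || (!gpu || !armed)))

armed: True, fog: False, cache: False, gpu: True

  !(!armed) && !fog = True
    !(!armed) = True
      !armed = False
    !fog = True
  !((cache || (!gpu || !armed))) = True
    cache || (!gpu || !armed) = False
      !gpu || !armed = False
        !gpu = False
        !armed = False
Both conjuncts True, so the formula holds.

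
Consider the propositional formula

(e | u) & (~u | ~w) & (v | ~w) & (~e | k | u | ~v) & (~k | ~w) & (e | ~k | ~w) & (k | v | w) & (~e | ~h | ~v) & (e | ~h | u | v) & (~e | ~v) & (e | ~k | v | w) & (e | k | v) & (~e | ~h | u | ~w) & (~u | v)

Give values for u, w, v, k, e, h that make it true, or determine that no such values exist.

u=T, w=F, v=T, k=T, e=F, h=F

Set u = True.
  then (~u | ~w) forces w = False.
  then (~u | v) forces v = True.
  then (~e | ~v) forces e = False.
Set k = True.
Set h = False.
All clauses satisfied.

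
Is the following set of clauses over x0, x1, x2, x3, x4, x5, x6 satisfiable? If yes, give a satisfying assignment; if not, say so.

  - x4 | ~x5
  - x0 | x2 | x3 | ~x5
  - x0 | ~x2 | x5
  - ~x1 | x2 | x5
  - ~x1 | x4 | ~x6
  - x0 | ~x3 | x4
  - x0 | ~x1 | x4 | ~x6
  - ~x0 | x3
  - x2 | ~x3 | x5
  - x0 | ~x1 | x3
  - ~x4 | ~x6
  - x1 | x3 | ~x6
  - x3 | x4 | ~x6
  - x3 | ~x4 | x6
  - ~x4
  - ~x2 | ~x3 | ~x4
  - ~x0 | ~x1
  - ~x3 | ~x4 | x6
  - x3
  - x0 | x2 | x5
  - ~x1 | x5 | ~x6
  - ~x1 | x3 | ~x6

Unit clause (~x4) forces x4 = False.
Unit clause (x3) forces x3 = True.
In (x4 | ~x5) only ~x5 is left, so x5 = False.
In (x0 | ~x3 | x4) only x0 is left, so x0 = True.
In (x2 | ~x3 | x5) only x2 is left, so x2 = True.
In (~x0 | ~x1) only ~x1 is left, so x1 = False.
Set x6 = True.
All clauses satisfied.

x0=T; x1=F; x2=T; x3=T; x4=F; x5=F; x6=T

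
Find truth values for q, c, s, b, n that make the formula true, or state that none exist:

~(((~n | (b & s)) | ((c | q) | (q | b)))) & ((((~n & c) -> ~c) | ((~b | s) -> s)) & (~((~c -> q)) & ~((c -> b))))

UNSATISFIABLE

Case c = True: the conjunct ~(((~n | (b & s)) | ((c | q) | (q | b)))) becomes ~(((~n | (b & s)) | True)) = False.
Case c = False: the conjunct ~((c -> b)) becomes ~((False -> b)) = False.
Both cases fail — unsatisfiable.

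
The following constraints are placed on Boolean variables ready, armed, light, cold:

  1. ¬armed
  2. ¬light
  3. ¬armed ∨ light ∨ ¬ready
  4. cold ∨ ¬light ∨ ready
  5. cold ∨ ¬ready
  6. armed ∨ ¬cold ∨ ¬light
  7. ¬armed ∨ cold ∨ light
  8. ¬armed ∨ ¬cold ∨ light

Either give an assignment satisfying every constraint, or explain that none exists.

ready = True, armed = False, light = False, cold = True

Unit clause (¬armed) forces armed = False.
Unit clause (¬light) forces light = False.
Set ready = True.
  then (cold ∨ ¬ready) forces cold = True.
All clauses satisfied.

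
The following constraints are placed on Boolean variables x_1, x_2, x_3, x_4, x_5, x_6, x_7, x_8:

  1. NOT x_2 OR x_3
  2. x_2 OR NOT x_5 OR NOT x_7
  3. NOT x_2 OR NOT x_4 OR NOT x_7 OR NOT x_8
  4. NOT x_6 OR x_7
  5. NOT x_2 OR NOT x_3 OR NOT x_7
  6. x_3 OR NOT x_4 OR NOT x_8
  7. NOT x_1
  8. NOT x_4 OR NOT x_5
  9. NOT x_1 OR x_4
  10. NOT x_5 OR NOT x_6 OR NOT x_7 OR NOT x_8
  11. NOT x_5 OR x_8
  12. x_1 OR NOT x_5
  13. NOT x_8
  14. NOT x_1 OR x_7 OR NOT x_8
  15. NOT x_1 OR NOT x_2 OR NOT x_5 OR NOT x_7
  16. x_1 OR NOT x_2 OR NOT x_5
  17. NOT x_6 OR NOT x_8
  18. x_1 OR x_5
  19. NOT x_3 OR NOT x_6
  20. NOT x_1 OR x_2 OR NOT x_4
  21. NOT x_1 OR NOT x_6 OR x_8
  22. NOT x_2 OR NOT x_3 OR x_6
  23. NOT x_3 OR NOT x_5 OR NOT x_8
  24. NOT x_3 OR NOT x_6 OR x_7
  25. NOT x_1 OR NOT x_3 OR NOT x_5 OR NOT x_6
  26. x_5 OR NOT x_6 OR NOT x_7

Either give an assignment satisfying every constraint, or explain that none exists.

Case x_1 = True:
  Clause (NOT x_1) is falsified — contradiction.
Case x_1 = False:
  (x_1 OR NOT x_5) forces x_5 = False.
  Clause (x_1 OR x_5) is falsified — contradiction.
Both cases fail, so the formula is unsatisfiable.

The formula is unsatisfiable.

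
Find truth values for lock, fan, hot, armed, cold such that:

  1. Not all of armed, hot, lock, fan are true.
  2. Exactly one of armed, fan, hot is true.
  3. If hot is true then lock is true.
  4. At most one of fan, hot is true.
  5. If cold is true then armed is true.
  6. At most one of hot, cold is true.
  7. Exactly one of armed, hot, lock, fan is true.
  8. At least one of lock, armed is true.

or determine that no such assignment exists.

lock = False, fan = False, hot = False, armed = True, cold = False

  (1) {armed, hot, lock, fan}: 1/4 true — not all ✓
  (2) {armed, fan, hot}: 1 true — exactly one ✓
  (3) hot=F ⇒ lock: vacuous ✓
  (4) {fan, hot}: 0 true — at most one ✓
  (5) cold=F ⇒ armed: vacuous ✓
  (6) {hot, cold}: 0 true — at most one ✓
  (7) {armed, hot, lock, fan}: 1 true — exactly one ✓
  (8) {lock, armed}: 1 true — at least one ✓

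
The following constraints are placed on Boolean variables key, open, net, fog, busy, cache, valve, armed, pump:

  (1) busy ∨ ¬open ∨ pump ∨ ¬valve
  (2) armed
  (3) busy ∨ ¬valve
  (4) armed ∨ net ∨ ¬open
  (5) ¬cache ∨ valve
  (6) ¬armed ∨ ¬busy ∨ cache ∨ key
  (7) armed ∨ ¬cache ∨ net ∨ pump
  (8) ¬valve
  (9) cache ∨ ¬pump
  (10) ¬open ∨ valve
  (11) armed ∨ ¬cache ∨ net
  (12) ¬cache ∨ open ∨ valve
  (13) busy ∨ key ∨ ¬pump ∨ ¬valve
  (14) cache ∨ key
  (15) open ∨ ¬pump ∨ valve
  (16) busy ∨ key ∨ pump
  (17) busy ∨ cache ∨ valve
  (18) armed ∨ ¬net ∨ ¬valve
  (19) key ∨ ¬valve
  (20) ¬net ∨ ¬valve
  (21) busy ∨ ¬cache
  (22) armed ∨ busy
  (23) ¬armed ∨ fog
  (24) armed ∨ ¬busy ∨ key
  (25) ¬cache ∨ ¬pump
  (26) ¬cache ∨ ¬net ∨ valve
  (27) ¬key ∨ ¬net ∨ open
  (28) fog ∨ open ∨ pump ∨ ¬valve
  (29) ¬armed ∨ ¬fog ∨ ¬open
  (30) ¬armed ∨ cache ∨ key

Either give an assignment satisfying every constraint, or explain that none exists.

Unit clause (armed) forces armed = True.
Unit clause (¬valve) forces valve = False.
In (¬open ∨ valve) only ¬open is left, so open = False.
In (¬cache ∨ open ∨ valve) only ¬cache is left, so cache = False.
In (cache ∨ key) only key is left, so key = True.
In (open ∨ ¬pump ∨ valve) only ¬pump is left, so pump = False.
In (busy ∨ cache ∨ valve) only busy is left, so busy = True.
In (¬armed ∨ fog) only fog is left, so fog = True.
In (¬key ∨ ¬net ∨ open) only ¬net is left, so net = False.
All clauses satisfied.

key: True; open: False; net: False; fog: True; busy: True; cache: False; valve: False; armed: True; pump: False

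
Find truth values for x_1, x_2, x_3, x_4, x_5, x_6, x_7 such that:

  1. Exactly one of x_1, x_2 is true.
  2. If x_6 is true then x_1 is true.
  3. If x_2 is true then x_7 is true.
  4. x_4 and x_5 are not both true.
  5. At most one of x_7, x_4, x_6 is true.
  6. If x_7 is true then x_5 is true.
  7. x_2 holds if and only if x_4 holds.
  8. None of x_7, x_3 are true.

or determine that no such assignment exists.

x_1 = True, x_2 = False, x_3 = False, x_4 = False, x_5 = False, x_6 = True, x_7 = False

  (1) {x_1, x_2}: 1 true — exactly one ✓
  (2) x_6=T ⇒ x_1: T ✓
  (3) x_2=F ⇒ x_7: vacuous ✓
  (4) x_4=F, x_5=F — not both ✓
  (5) {x_7, x_4, x_6}: 1 true — at most one ✓
  (6) x_7=F ⇒ x_5: vacuous ✓
  (7) x_2=F, x_4=F — same ✓
  (8) {x_7, x_3}: 0 true — none ✓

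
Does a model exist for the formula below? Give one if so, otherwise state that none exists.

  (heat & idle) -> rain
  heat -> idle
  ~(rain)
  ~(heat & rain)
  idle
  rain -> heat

Unit clause (idle) forces idle = True.
Unit clause (~rain) forces rain = False.
In (~heat | ~idle | rain) only ~heat is left, so heat = False.
Check each clause:
  (idle): idle holds.
  (~rain): ~rain holds.
  (~heat | idle): ~heat holds.
  (~heat | ~idle | rain): ~heat holds.
  (~heat | ~rain): ~heat holds.
  (heat | ~rain): ~rain holds.
All clauses satisfied.

heat=F, idle=T, rain=F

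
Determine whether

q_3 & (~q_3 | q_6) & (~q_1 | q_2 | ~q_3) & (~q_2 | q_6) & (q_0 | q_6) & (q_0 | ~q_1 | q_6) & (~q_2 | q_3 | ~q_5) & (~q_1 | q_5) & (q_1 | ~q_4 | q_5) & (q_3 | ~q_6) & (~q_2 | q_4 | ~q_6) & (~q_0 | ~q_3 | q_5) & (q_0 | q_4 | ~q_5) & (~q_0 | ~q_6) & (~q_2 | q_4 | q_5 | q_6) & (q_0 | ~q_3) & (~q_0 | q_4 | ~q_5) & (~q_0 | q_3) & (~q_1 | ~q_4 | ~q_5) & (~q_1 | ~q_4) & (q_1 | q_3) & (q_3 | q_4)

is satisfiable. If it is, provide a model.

Case q_3 = True:
  (~q_3 | q_6) forces q_6 = True.
  (~q_0 | ~q_6) forces q_0 = False.
  Clause (q_0 | ~q_3) is falsified — contradiction.
Case q_3 = False:
  Clause (q_3) is falsified — contradiction.
Both cases fail, so the formula is unsatisfiable.

No satisfying assignment exists.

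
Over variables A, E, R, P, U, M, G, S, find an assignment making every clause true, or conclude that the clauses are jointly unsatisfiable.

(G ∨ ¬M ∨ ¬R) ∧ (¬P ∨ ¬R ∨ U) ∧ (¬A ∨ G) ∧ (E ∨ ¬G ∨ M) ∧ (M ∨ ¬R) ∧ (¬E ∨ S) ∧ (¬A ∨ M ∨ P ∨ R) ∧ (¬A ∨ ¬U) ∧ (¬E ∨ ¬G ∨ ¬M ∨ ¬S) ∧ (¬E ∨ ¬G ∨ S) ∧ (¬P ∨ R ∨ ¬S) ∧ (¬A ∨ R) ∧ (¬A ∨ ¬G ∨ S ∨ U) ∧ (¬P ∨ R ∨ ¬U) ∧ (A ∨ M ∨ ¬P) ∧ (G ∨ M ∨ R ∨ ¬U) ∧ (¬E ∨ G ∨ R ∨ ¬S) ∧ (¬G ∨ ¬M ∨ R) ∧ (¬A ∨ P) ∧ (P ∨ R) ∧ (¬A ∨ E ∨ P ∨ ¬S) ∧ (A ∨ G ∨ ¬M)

Try A = True:
  (¬A ∨ G) forces G = True.
  (¬A ∨ ¬U) forces U = False.
  (¬A ∨ R) forces R = True.
  (¬P ∨ ¬R ∨ U) forces P = False.
  clause (¬A ∨ P) is falsified — backtrack.
So A = False.
Set E = False.
Set R = True.
  then (M ∨ ¬R) forces M = True.
  then (A ∨ G ∨ ¬M) forces G = True.
Set P = True.
  then (¬P ∨ ¬R ∨ U) forces U = True.
Set S = True.
All clauses satisfied.

A=F; E=F; R=T; P=T; U=T; M=T; G=T; S=T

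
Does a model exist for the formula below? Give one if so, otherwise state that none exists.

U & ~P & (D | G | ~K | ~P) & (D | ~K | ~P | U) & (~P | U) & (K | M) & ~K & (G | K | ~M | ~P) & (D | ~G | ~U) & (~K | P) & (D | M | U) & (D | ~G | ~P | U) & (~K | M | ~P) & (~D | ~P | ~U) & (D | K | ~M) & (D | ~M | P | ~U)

U: True, D: True, K: False, P: False, M: True, G: False

Unit clause (U) forces U = True.
Unit clause (~P) forces P = False.
Unit clause (~K) forces K = False.
In (K | M) only M is left, so M = True.
In (D | K | ~M) only D is left, so D = True.
Set G = False.
All clauses satisfied.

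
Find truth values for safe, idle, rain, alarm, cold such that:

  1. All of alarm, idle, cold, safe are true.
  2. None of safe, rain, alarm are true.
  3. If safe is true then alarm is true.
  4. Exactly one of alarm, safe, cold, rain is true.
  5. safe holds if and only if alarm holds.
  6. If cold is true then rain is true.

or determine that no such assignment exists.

Unsatisfiable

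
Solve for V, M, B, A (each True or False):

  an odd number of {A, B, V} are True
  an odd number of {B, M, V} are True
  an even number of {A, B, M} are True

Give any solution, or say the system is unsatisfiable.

V = False, M = True, B = False, A = True

{A, B, V}: 1 true → odd ✓
{B, M, V}: 1 true → odd ✓
{A, B, M}: 2 true → even ✓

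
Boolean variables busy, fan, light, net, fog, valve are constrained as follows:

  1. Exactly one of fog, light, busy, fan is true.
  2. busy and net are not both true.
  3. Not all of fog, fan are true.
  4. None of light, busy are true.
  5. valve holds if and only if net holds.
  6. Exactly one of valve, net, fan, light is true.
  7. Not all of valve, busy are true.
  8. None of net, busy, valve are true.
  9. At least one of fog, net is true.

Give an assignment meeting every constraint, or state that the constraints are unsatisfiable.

Case light = True:
  Constraint (4) is violated (light=T) — contradiction.
Case light = False:
  (4) forces busy = False.
  (8) forces net = False.
  (5) with net=F forces valve = False.
  (6) with valve=F, net=F, light=F forces fan = True.
  (1) with fan=T forces fog = False.
  Constraint (9) is violated (fog=F, net=F) — contradiction.
Both cases fail — unsatisfiable.

The formula is unsatisfiable.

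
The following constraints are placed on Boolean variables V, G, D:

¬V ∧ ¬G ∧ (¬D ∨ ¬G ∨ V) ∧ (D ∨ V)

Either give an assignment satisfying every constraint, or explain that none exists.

Unit clause (¬V) forces V = False.
Unit clause (¬G) forces G = False.
In (D ∨ V) only D is left, so D = True.
All clauses satisfied.

V=F; G=F; D=T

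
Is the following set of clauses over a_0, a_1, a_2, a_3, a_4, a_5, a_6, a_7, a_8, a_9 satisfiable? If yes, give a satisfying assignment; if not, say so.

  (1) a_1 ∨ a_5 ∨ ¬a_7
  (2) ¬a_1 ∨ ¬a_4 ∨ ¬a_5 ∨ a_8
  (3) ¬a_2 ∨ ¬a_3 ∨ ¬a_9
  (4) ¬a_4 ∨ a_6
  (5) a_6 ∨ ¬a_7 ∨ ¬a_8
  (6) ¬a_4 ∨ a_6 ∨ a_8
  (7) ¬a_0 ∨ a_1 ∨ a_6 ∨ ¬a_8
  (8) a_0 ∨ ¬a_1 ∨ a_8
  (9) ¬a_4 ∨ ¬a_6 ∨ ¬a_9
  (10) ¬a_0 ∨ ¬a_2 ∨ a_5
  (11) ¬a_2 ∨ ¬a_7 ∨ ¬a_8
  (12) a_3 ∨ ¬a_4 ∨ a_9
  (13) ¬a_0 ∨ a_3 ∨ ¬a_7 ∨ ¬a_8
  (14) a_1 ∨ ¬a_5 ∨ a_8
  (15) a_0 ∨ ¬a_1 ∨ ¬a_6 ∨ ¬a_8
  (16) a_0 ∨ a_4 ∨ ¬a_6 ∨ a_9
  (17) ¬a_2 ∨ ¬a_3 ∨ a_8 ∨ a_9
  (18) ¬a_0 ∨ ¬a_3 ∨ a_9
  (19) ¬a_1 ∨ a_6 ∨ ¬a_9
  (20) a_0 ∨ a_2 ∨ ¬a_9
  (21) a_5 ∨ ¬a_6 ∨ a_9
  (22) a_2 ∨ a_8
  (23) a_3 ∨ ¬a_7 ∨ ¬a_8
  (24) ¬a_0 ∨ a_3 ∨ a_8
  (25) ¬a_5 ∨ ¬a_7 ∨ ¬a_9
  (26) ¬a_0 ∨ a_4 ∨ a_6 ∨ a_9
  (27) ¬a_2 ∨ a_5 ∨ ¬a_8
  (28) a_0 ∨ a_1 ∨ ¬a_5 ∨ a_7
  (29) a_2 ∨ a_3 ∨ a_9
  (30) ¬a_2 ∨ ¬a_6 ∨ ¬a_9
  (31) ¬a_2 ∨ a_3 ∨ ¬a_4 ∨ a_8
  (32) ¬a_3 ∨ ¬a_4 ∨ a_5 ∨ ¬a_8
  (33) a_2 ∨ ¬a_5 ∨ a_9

a_0: False; a_1: False; a_2: True; a_3: False; a_4: False; a_5: False; a_6: False; a_7: False; a_8: False; a_9: True

Set a_0 = False.
Set a_1 = False.
Set a_2 = True.
Try a_3 = True:
  (¬a_2 ∨ ¬a_3 ∨ ¬a_9) forces a_9 = False.
  (¬a_2 ∨ ¬a_3 ∨ a_8 ∨ a_9) forces a_8 = True.
  (¬a_2 ∨ ¬a_7 ∨ ¬a_8) forces a_7 = False.
  (¬a_2 ∨ a_5 ∨ ¬a_8) forces a_5 = True.
  clause (a_0 ∨ a_1 ∨ ¬a_5 ∨ a_7) is falsified — backtrack.
So a_3 = False.
Set a_4 = False.
Set a_5 = False.
  then (a_1 ∨ a_5 ∨ ¬a_7) forces a_7 = False.
  then (¬a_2 ∨ a_5 ∨ ¬a_8) forces a_8 = False.
Set a_6 = False.
Set a_9 = True.
All clauses satisfied.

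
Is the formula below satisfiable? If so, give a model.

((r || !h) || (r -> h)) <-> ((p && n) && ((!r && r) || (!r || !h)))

n = True; r = True; p = True; h = False

  ((r || !h) || (r -> h)) <-> ((p && n) && ((!r && r) || (!r || !h))) = True
    (r || !h) || (r -> h) = True
      r || !h = True
        !h = True
      r -> h = False
    (p && n) && ((!r && r) || (!r || !h)) = True
      p && n = True
      (!r && r) || (!r || !h) = True
        !r && r = False
          !r = False
        !r || !h = True
          !r = False
          !h = True
The formula evaluates to True.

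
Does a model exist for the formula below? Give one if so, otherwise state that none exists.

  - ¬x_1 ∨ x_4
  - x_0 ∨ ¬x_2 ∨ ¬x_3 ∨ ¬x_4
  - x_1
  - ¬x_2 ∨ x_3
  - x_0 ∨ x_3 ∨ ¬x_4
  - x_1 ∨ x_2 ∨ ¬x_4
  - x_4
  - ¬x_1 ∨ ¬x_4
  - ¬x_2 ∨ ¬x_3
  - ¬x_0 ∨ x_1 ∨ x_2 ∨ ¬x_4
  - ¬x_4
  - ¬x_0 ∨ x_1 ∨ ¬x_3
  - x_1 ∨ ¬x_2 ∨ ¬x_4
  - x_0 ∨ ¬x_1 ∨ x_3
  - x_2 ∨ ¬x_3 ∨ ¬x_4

Unsatisfiable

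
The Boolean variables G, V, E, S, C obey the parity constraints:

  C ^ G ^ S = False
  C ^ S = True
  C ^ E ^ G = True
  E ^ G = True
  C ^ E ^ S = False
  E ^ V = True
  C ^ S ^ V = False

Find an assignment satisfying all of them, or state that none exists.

The formula is unsatisfiable.

Adding constraints 1, 4, 5 mod 2: every variable appears an even number of times on the left, so the left side is 0.
But the right sides sum to 1 (mod 2). 0 ≠ 1 — the system is inconsistent.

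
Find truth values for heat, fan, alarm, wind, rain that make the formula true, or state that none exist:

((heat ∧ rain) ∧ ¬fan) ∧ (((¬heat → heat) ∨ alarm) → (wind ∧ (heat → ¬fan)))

heat = True, fan = False, alarm = False, wind = True, rain = True

  (heat ∧ rain) ∧ ¬fan = True
    heat ∧ rain = True
    ¬fan = True
  ((¬heat → heat) ∨ alarm) → (wind ∧ (heat → ¬fan)) = True
    (¬heat → heat) ∨ alarm = True
      ¬heat → heat = True
        ¬heat = False
    wind ∧ (heat → ¬fan) = True
      heat → ¬fan = True
        ¬fan = True
Both conjuncts True, so the formula holds.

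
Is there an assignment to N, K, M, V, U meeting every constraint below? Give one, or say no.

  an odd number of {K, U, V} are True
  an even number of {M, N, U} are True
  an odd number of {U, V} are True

N: False; K: False; M: True; V: False; U: True

{K, U, V}: 1 true → odd ✓
{M, N, U}: 2 true → even ✓
{U, V}: 1 true → odd ✓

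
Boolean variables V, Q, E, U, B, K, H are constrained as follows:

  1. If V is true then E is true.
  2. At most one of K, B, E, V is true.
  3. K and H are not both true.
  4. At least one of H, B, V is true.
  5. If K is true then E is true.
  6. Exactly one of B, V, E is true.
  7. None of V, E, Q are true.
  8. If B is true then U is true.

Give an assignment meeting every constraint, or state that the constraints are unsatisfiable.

V=F, Q=F, E=F, U=T, B=T, K=F, H=F

  (1) V=F ⇒ E: vacuous ✓
  (2) {K, B, E, V}: 1 true — at most one ✓
  (3) K=F, H=F — not both ✓
  (4) {H, B, V}: 1 true — at least one ✓
  (5) K=F ⇒ E: vacuous ✓
  (6) {B, V, E}: 1 true — exactly one ✓
  (7) {V, E, Q}: 0 true — none ✓
  (8) B=T ⇒ U: T ✓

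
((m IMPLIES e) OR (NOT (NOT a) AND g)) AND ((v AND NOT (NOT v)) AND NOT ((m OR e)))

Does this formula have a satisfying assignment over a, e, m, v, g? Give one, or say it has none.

a=T, e=F, m=F, v=T, g=F

  (m IMPLIES e) OR (NOT (NOT a) AND g) = True
    m IMPLIES e = True
    NOT (NOT a) AND g = False
      NOT (NOT a) = True
        NOT a = False
  (v AND NOT (NOT v)) AND NOT ((m OR e)) = True
    v AND NOT (NOT v) = True
      NOT (NOT v) = True
        NOT v = False
    NOT ((m OR e)) = True
      m OR e = False
Both conjuncts True, so the formula holds.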